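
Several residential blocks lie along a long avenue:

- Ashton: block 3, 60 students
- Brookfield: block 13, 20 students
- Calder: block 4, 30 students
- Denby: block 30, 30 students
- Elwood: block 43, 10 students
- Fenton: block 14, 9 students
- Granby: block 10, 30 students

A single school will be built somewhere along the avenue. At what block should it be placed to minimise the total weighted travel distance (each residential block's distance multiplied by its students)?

x = 10

For a sum of weighted absolute distances on a line, the optimum is the weighted median (not the mean). Total weight W = 189; half-weight = 94.5.
Sort by position and accumulate weight:
  block 3 (Ashton, w=60) → cum 60
  block 4 (Calder, w=30) → cum 90
  block 10 (Granby, w=30) → cum 120  ≥ 94.5 → median here
  block 13 (Brookfield, w=20) → cum 140
  block 14 (Fenton, w=9) → cum 149
  block 30 (Denby, w=30) → cum 179
  block 43 (Elwood, w=10) → cum 189
Optimal location: block 10.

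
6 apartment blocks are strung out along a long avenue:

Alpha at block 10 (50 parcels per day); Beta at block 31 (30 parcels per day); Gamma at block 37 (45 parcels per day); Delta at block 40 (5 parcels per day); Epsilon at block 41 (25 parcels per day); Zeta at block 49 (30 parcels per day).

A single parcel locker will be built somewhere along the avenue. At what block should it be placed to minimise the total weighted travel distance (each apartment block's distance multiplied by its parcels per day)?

For a sum of weighted absolute distances on a line, the optimum is the weighted median (not the mean). Total weight W = 185; half-weight = 92.5.
Sort by position and accumulate weight:
  block 10 (Alpha, w=50) → cum 50
  block 31 (Beta, w=30) → cum 80
  block 37 (Gamma, w=45) → cum 125  ≥ 92.5 → median here
  block 40 (Delta, w=5) → cum 130
  block 41 (Epsilon, w=25) → cum 155
  block 49 (Zeta, w=30) → cum 185
Optimal location: block 37.

x = 37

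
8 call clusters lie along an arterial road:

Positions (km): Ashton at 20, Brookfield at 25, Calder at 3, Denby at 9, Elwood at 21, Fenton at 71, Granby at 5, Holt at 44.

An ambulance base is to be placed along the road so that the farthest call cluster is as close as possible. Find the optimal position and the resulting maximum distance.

location 37, max distance 34

The 1-center on a line is the midpoint of the two extreme points: leftmost at 3, rightmost at 71.
Optimal location = (3 + 71)/2 = 37; maximum distance = (71 − 3)/2 = 34.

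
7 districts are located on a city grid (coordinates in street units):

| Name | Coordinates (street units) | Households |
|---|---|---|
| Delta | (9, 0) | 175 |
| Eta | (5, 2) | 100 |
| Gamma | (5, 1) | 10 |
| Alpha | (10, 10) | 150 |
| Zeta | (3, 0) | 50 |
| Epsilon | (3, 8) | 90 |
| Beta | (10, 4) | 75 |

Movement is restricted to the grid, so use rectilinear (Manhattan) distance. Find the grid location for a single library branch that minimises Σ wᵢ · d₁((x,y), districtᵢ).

(9, 2)

Manhattan distance separates: Σwᵢ(|x−xᵢ|+|y−yᵢ|) = Σwᵢ|x−xᵢ| + Σwᵢ|y−yᵢ|, so x and y are optimised independently as 1-D weighted medians.
Total weight W = 650; half = 325.
x-coordinate, sorted with cumulative weight:
  x=3 (Zeta, w=50) cum 50
  x=3 (Epsilon, w=90) cum 140
  x=5 (Eta, w=100) cum 240
  x=5 (Gamma, w=10) cum 250
  x=9 (Delta, w=175) cum 425  ← median
  x=10 (Alpha, w=150) cum 575
  x=10 (Beta, w=75) cum 650
⇒ x* = 9
y-coordinate, sorted with cumulative weight:
  y=0 (Delta, w=175) cum 175
  y=0 (Zeta, w=50) cum 225
  y=1 (Gamma, w=10) cum 235
  y=2 (Eta, w=100) cum 335  ← median
  y=4 (Beta, w=75) cum 410
  y=8 (Epsilon, w=90) cum 500
  y=10 (Alpha, w=150) cum 650
⇒ y* = 2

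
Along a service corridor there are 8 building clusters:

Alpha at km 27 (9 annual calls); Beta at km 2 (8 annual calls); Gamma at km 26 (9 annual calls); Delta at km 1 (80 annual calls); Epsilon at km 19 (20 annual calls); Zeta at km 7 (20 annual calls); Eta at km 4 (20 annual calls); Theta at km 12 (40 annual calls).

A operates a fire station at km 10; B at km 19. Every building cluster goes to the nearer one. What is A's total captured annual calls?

168

The indifferent point is the midpoint (10+19)/2 = 14.5; building clusters left of it (closer to A at 10) go to A, those right go to B.
  Delta at 1 (w=80) → A
  Beta at 2 (w=8) → A
  Eta at 4 (w=20) → A
  Zeta at 7 (w=20) → A
  Theta at 12 (w=40) → A
  Epsilon at 19 (w=20) → B
  Gamma at 26 (w=9) → B
  Alpha at 27 (w=9) → B
A captures 168; B captures 38.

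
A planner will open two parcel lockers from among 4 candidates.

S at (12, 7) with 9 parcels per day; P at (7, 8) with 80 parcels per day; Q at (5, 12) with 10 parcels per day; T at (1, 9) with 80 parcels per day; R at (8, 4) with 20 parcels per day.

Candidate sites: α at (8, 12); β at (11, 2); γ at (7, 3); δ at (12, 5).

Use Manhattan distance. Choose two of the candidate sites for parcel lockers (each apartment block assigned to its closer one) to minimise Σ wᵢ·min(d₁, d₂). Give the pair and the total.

{α, δ}, total 1348

Evaluate every pair (each demand assigned to the nearer of the two):
  {α, δ}: total = 1348
  {α, γ}: total = 1351
  {α, β}: total = 1384
  {γ, δ}: total = 1528
  {β, γ}: total = 1564
  {β, δ}: total = 2098
Best pair: {α, δ} with total 1348.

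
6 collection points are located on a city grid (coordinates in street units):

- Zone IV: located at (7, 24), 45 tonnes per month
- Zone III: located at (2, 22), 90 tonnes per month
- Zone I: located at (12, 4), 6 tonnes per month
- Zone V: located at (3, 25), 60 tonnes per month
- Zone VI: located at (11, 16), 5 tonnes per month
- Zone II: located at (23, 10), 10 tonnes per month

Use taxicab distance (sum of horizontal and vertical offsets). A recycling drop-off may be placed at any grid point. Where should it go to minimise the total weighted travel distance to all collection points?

Manhattan distance separates: Σwᵢ(|x−xᵢ|+|y−yᵢ|) = Σwᵢ|x−xᵢ| + Σwᵢ|y−yᵢ|, so x and y are optimised independently as 1-D weighted medians.
Total weight W = 216; half = 108.
x-coordinate, sorted with cumulative weight:
  x=2 (Zone III, w=90) cum 90
  x=3 (Zone V, w=60) cum 150  ← median
  x=7 (Zone IV, w=45) cum 195
  x=11 (Zone VI, w=5) cum 200
  x=12 (Zone I, w=6) cum 206
  x=23 (Zone II, w=10) cum 216
⇒ x* = 3
y-coordinate, sorted with cumulative weight:
  y=4 (Zone I, w=6) cum 6
  y=10 (Zone II, w=10) cum 16
  y=16 (Zone VI, w=5) cum 21
  y=22 (Zone III, w=90) cum 111  ← median
  y=24 (Zone IV, w=45) cum 156
  y=25 (Zone V, w=60) cum 216
⇒ y* = 22

(3, 22)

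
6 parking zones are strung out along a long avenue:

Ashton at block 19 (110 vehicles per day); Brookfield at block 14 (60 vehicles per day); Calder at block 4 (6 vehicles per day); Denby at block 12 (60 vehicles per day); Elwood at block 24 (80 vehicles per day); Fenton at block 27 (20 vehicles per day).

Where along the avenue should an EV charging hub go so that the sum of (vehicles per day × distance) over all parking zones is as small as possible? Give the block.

x = 19

For a sum of weighted absolute distances on a line, the optimum is the weighted median (not the mean). Total weight W = 336; half-weight = 168.
Sort by position and accumulate weight:
  block 4 (Calder, w=6) → cum 6
  block 12 (Denby, w=60) → cum 66
  block 14 (Brookfield, w=60) → cum 126
  block 19 (Ashton, w=110) → cum 236  ≥ 168 → median here
  block 24 (Elwood, w=80) → cum 316
  block 27 (Fenton, w=20) → cum 336
Optimal location: block 19.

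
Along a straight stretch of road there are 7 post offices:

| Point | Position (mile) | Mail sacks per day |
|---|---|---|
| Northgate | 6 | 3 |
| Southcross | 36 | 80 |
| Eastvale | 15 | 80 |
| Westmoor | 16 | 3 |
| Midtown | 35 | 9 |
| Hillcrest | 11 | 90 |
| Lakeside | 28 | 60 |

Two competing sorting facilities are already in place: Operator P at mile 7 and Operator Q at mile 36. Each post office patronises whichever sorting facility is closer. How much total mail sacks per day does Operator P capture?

176

The indifferent point is the midpoint (7+36)/2 = 21.5; post offices left of it (closer to Operator P at 7) go to Operator P, those right go to Operator Q.
  Northgate at 6 (w=3) → Operator P
  Hillcrest at 11 (w=90) → Operator P
  Eastvale at 15 (w=80) → Operator P
  Westmoor at 16 (w=3) → Operator P
  Lakeside at 28 (w=60) → Operator Q
  Midtown at 35 (w=9) → Operator Q
  Southcross at 36 (w=80) → Operator Q
Operator P captures 176; Operator Q captures 149.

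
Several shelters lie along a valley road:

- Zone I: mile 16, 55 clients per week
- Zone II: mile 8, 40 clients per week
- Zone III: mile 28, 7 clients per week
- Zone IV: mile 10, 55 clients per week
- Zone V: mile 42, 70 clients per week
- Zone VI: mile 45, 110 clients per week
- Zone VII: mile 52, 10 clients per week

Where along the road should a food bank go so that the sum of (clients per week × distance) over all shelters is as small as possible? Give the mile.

For a sum of weighted absolute distances on a line, the optimum is the weighted median (not the mean). Total weight W = 347; half-weight = 173.5.
Sort by position and accumulate weight:
  mile 8 (Zone II, w=40) → cum 40
  mile 10 (Zone IV, w=55) → cum 95
  mile 16 (Zone I, w=55) → cum 150
  mile 28 (Zone III, w=7) → cum 157
  mile 42 (Zone V, w=70) → cum 227  ≥ 173.5 → median here
  mile 45 (Zone VI, w=110) → cum 337
  mile 52 (Zone VII, w=10) → cum 347
Optimal location: mile 42.

x = 42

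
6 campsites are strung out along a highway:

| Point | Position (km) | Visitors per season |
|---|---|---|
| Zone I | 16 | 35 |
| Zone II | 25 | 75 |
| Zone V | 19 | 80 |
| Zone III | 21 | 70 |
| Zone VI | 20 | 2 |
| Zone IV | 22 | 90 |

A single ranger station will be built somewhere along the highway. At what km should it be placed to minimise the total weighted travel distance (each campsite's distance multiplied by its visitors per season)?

x = 21

For a sum of weighted absolute distances on a line, the optimum is the weighted median (not the mean). Total weight W = 352; half-weight = 176.
Sort by position and accumulate weight:
  km 16 (Zone I, w=35) → cum 35
  km 19 (Zone V, w=80) → cum 115
  km 20 (Zone VI, w=2) → cum 117
  km 21 (Zone III, w=70) → cum 187  ≥ 176 → median here
  km 22 (Zone IV, w=90) → cum 277
  km 25 (Zone II, w=75) → cum 352
Optimal location: km 21.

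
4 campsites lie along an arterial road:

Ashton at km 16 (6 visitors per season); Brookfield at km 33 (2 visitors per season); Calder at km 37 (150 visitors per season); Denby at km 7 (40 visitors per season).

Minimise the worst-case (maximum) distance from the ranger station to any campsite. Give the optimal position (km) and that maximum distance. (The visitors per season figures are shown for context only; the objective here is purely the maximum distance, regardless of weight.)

The 1-center on a line is the midpoint of the two extreme points: leftmost at 7, rightmost at 37.
Optimal location = (7 + 37)/2 = 22; maximum distance = (37 − 7)/2 = 15.

location 22, max distance 15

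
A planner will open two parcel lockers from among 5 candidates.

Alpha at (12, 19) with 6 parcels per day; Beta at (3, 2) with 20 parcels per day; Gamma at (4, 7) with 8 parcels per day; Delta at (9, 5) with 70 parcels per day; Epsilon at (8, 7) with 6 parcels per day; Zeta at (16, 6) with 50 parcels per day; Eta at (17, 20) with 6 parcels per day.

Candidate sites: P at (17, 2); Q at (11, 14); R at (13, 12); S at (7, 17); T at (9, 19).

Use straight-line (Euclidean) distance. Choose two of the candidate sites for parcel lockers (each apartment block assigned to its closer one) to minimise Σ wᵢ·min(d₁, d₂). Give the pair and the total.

Evaluate every pair (each demand assigned to the nearer of the two):
  {P, R}: total = 1271.4
  {P, Q}: total = 1290.6
  {P, T}: total = 1316.4
  {P, S}: total = 1323.0
  {R, T}: total = 1373.8
  {Q, R}: total = 1385.7
  {R, S}: total = 1393.4
  {Q, T}: total = 1596.8
  {Q, S}: total = 1611.9
  {S, T}: total = 2082.9
Best pair: {P, R} with total 1271.4.

{P, R}, total 1271.4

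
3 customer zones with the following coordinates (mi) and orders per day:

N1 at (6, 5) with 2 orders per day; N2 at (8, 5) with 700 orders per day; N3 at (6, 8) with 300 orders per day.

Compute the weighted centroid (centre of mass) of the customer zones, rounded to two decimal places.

The minimiser of Σwᵢ‖p−pᵢ‖² is the weighted centroid p* = (Σwᵢpᵢ)/(Σwᵢ).
Σwᵢ = 1002.
Σwᵢxᵢ = 2·6 + 700·8 + 300·6 = 7412.
Σwᵢyᵢ = 2·5 + 700·5 + 300·8 = 5910.
x* = 7412/1002 = 7.40, y* = 5910/1002 = 5.90.

(7.40, 5.90)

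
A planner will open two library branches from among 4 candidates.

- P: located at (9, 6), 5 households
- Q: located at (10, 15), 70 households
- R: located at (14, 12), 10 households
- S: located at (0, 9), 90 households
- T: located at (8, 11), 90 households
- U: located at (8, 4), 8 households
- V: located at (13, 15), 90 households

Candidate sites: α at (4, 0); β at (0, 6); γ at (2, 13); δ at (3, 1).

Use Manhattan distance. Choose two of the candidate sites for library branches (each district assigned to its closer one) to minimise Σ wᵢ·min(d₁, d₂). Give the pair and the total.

Evaluate every pair (each demand assigned to the nearer of the two):
  {β, γ}: total = 3115
  {α, γ}: total = 3379
  {γ, δ}: total = 3379
  {α, β}: total = 5059
  {β, δ}: total = 5059
  {α, δ}: total = 6309
Best pair: {β, γ} with total 3115.

{β, γ}, total 3115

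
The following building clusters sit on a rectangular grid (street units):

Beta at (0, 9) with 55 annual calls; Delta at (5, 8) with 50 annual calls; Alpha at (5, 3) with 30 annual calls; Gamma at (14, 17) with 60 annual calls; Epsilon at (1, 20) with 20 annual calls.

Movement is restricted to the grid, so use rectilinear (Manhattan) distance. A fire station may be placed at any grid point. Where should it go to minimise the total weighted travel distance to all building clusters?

Manhattan distance separates: Σwᵢ(|x−xᵢ|+|y−yᵢ|) = Σwᵢ|x−xᵢ| + Σwᵢ|y−yᵢ|, so x and y are optimised independently as 1-D weighted medians.
Total weight W = 215; half = 107.5.
x-coordinate, sorted with cumulative weight:
  x=0 (Beta, w=55) cum 55
  x=1 (Epsilon, w=20) cum 75
  x=5 (Delta, w=50) cum 125  ← median
  x=5 (Alpha, w=30) cum 155
  x=14 (Gamma, w=60) cum 215
⇒ x* = 5
y-coordinate, sorted with cumulative weight:
  y=3 (Alpha, w=30) cum 30
  y=8 (Delta, w=50) cum 80
  y=9 (Beta, w=55) cum 135  ← median
  y=17 (Gamma, w=60) cum 195
  y=20 (Epsilon, w=20) cum 215
⇒ y* = 9

(5, 9)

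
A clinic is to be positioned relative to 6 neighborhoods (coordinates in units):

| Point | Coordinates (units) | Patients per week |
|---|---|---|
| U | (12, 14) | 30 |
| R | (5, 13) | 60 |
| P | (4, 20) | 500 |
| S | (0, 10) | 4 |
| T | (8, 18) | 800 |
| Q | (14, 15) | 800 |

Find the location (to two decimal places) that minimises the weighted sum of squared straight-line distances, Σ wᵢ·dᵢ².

(9.23, 17.16)

The minimiser of Σwᵢ‖p−pᵢ‖² is the weighted centroid p* = (Σwᵢpᵢ)/(Σwᵢ).
Σwᵢ = 2194.
Σwᵢxᵢ = 30·12 + 60·5 + 500·4 + 4·0 + 800·8 + 800·14 = 20260.
Σwᵢyᵢ = 30·14 + 60·13 + 500·20 + 4·10 + 800·18 + 800·15 = 37640.
x* = 20260/2194 = 9.23, y* = 37640/2194 = 17.16.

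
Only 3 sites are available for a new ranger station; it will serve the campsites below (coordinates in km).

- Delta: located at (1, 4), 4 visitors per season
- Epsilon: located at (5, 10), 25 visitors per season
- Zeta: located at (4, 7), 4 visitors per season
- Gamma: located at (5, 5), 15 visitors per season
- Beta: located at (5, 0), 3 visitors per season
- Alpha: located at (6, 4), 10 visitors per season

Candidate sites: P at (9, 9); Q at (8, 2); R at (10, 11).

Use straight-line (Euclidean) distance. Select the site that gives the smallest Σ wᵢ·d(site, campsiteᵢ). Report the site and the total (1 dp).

P, total 335.1 km

Total weighted distance at each candidate:
  P (9, 9): total = 335.1
  Q (8, 2): total = 371.1
  R (10, 11): total = 436.0
Minimum is at P with total 335.1 km.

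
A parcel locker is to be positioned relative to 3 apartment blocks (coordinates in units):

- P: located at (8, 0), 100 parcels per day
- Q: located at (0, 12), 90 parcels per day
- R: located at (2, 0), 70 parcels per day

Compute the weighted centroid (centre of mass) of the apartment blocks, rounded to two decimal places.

(3.62, 4.15)

The minimiser of Σwᵢ‖p−pᵢ‖² is the weighted centroid p* = (Σwᵢpᵢ)/(Σwᵢ).
Σwᵢ = 260.
Σwᵢxᵢ = 100·8 + 90·0 + 70·2 = 940.
Σwᵢyᵢ = 100·0 + 90·12 + 70·0 = 1080.
x* = 940/260 = 3.62, y* = 1080/260 = 4.15.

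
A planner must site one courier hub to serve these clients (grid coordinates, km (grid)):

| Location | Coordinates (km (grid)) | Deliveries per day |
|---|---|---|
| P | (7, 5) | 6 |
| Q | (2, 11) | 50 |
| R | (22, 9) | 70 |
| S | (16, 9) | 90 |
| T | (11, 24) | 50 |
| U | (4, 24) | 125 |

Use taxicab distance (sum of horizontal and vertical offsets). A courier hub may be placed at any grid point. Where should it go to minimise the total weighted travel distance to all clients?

(11, 11)

Manhattan distance separates: Σwᵢ(|x−xᵢ|+|y−yᵢ|) = Σwᵢ|x−xᵢ| + Σwᵢ|y−yᵢ|, so x and y are optimised independently as 1-D weighted medians.
Total weight W = 391; half = 195.5.
x-coordinate, sorted with cumulative weight:
  x=2 (Q, w=50) cum 50
  x=4 (U, w=125) cum 175
  x=7 (P, w=6) cum 181
  x=11 (T, w=50) cum 231  ← median
  x=16 (S, w=90) cum 321
  x=22 (R, w=70) cum 391
⇒ x* = 11
y-coordinate, sorted with cumulative weight:
  y=5 (P, w=6) cum 6
  y=9 (R, w=70) cum 76
  y=9 (S, w=90) cum 166
  y=11 (Q, w=50) cum 216  ← median
  y=24 (T, w=50) cum 266
  y=24 (U, w=125) cum 391
⇒ y* = 11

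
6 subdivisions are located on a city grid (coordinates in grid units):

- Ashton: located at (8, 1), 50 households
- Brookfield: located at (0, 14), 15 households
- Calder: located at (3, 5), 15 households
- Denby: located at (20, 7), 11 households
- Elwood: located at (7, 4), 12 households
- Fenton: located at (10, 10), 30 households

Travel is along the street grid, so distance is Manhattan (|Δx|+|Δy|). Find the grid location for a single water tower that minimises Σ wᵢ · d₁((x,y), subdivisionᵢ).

(8, 5)

Manhattan distance separates: Σwᵢ(|x−xᵢ|+|y−yᵢ|) = Σwᵢ|x−xᵢ| + Σwᵢ|y−yᵢ|, so x and y are optimised independently as 1-D weighted medians.
Total weight W = 133; half = 66.5.
x-coordinate, sorted with cumulative weight:
  x=0 (Brookfield, w=15) cum 15
  x=3 (Calder, w=15) cum 30
  x=7 (Elwood, w=12) cum 42
  x=8 (Ashton, w=50) cum 92  ← median
  x=10 (Fenton, w=30) cum 122
  x=20 (Denby, w=11) cum 133
⇒ x* = 8
y-coordinate, sorted with cumulative weight:
  y=1 (Ashton, w=50) cum 50
  y=4 (Elwood, w=12) cum 62
  y=5 (Calder, w=15) cum 77  ← median
  y=7 (Denby, w=11) cum 88
  y=10 (Fenton, w=30) cum 118
  y=14 (Brookfield, w=15) cum 133
⇒ y* = 5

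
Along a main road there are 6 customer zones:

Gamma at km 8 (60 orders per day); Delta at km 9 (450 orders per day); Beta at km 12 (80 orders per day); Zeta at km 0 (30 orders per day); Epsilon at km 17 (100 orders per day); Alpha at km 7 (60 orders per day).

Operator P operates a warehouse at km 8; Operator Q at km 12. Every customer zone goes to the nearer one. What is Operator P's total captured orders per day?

600

The indifferent point is the midpoint (8+12)/2 = 10; customer zones left of it (closer to Operator P at 8) go to Operator P, those right go to Operator Q.
  Zeta at 0 (w=30) → Operator P
  Alpha at 7 (w=60) → Operator P
  Gamma at 8 (w=60) → Operator P
  Delta at 9 (w=450) → Operator P
  Beta at 12 (w=80) → Operator Q
  Epsilon at 17 (w=100) → Operator Q
Operator P captures 600; Operator Q captures 180.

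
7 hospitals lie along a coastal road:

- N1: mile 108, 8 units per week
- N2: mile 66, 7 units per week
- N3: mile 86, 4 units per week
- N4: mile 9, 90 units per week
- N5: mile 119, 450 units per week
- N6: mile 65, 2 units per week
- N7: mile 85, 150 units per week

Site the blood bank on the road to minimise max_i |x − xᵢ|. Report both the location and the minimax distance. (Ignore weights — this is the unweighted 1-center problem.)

The 1-center on a line is the midpoint of the two extreme points: leftmost at 9, rightmost at 119.
Optimal location = (9 + 119)/2 = 64; maximum distance = (119 − 9)/2 = 55.

location 64, max distance 55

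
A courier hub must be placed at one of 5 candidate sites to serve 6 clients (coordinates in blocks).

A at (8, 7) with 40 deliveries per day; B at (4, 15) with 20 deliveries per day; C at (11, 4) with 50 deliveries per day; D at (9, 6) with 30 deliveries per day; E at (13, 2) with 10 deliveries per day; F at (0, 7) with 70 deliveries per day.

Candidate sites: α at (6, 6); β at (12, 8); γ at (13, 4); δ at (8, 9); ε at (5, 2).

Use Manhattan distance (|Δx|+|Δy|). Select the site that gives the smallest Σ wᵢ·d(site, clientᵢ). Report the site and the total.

Total weighted distance at each candidate:
  α (6, 6): total = 1380
  β (12, 8): total = 1880
  γ (13, 4): total = 2140
  δ (8, 9): total = 1620
  ε (5, 2): total = 2020
Minimum is at α with total 1380 blocks.

α, total 1380 blocks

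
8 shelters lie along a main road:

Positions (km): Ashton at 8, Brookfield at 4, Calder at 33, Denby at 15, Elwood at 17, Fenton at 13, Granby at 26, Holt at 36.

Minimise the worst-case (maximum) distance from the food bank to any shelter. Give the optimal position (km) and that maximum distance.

The 1-center on a line is the midpoint of the two extreme points: leftmost at 4, rightmost at 36.
Optimal location = (4 + 36)/2 = 20; maximum distance = (36 − 4)/2 = 16.

location 20, max distance 16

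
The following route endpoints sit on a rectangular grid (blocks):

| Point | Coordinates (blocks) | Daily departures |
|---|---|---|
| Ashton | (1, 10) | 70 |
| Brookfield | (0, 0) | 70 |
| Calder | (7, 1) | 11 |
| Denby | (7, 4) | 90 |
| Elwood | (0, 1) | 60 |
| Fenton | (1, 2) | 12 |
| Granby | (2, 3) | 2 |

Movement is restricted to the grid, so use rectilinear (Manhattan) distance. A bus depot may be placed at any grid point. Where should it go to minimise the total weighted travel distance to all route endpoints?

Manhattan distance separates: Σwᵢ(|x−xᵢ|+|y−yᵢ|) = Σwᵢ|x−xᵢ| + Σwᵢ|y−yᵢ|, so x and y are optimised independently as 1-D weighted medians.
Total weight W = 315; half = 157.5.
x-coordinate, sorted with cumulative weight:
  x=0 (Brookfield, w=70) cum 70
  x=0 (Elwood, w=60) cum 130
  x=1 (Ashton, w=70) cum 200  ← median
  x=1 (Fenton, w=12) cum 212
  x=2 (Granby, w=2) cum 214
  x=7 (Calder, w=11) cum 225
  x=7 (Denby, w=90) cum 315
⇒ x* = 1
y-coordinate, sorted with cumulative weight:
  y=0 (Brookfield, w=70) cum 70
  y=1 (Calder, w=11) cum 81
  y=1 (Elwood, w=60) cum 141
  y=2 (Fenton, w=12) cum 153
  y=3 (Granby, w=2) cum 155
  y=4 (Denby, w=90) cum 245  ← median
  y=10 (Ashton, w=70) cum 315
⇒ y* = 4

(1, 4)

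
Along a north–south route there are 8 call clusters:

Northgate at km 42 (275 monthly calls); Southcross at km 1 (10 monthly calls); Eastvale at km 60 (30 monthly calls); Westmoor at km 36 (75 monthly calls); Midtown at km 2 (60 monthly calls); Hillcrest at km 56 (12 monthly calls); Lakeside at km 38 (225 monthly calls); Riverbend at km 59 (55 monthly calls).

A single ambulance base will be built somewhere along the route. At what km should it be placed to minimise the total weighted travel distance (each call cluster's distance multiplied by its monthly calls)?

x = 42

For a sum of weighted absolute distances on a line, the optimum is the weighted median (not the mean). Total weight W = 742; half-weight = 371.
Sort by position and accumulate weight:
  km 1 (Southcross, w=10) → cum 10
  km 2 (Midtown, w=60) → cum 70
  km 36 (Westmoor, w=75) → cum 145
  km 38 (Lakeside, w=225) → cum 370
  km 42 (Northgate, w=275) → cum 645  ≥ 371 → median here
  km 56 (Hillcrest, w=12) → cum 657
  km 59 (Riverbend, w=55) → cum 712
  km 60 (Eastvale, w=30) → cum 742
Optimal location: km 42.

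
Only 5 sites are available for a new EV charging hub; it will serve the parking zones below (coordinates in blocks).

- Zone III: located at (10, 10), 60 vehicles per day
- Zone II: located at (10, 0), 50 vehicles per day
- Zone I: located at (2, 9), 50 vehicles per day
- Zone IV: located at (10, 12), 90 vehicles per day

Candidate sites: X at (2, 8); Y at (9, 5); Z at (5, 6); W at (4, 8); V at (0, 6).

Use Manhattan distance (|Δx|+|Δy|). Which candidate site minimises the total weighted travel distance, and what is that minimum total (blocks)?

Total weighted distance at each candidate:
  X (2, 8): total = 2530
  Y (9, 5): total = 1930
  Z (5, 6): total = 2380
  W (4, 8): total = 2230
  V (0, 6): total = 3330
Minimum is at Y with total 1930 blocks.

Y, total 1930 blocks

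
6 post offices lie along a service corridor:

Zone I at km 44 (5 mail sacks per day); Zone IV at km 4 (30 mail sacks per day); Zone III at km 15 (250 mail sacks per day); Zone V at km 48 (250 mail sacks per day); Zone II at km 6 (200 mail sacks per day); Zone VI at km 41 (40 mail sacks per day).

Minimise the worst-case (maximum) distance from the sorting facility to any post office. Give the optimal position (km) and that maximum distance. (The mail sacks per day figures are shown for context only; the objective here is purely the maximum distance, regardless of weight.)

The 1-center on a line is the midpoint of the two extreme points: leftmost at 4, rightmost at 48.
Optimal location = (4 + 48)/2 = 26; maximum distance = (48 − 4)/2 = 22.

location 26, max distance 22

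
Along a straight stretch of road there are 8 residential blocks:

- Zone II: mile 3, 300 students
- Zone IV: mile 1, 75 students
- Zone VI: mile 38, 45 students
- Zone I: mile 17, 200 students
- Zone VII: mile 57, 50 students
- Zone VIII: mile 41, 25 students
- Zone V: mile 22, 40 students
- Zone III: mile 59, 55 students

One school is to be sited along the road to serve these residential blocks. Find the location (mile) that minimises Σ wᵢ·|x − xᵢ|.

For a sum of weighted absolute distances on a line, the optimum is the weighted median (not the mean). Total weight W = 790; half-weight = 395.
Sort by position and accumulate weight:
  mile 1 (Zone IV, w=75) → cum 75
  mile 3 (Zone II, w=300) → cum 375
  mile 17 (Zone I, w=200) → cum 575  ≥ 395 → median here
  mile 22 (Zone V, w=40) → cum 615
  mile 38 (Zone VI, w=45) → cum 660
  mile 41 (Zone VIII, w=25) → cum 685
  mile 57 (Zone VII, w=50) → cum 735
  mile 59 (Zone III, w=55) → cum 790
Optimal location: mile 17.

x = 17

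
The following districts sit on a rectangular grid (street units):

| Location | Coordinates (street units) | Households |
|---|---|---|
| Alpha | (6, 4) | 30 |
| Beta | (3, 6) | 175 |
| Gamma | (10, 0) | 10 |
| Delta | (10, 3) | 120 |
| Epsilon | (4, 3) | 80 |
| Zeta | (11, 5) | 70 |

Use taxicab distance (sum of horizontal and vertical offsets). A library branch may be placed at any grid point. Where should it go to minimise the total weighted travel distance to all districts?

Manhattan distance separates: Σwᵢ(|x−xᵢ|+|y−yᵢ|) = Σwᵢ|x−xᵢ| + Σwᵢ|y−yᵢ|, so x and y are optimised independently as 1-D weighted medians.
Total weight W = 485; half = 242.5.
x-coordinate, sorted with cumulative weight:
  x=3 (Beta, w=175) cum 175
  x=4 (Epsilon, w=80) cum 255  ← median
  x=6 (Alpha, w=30) cum 285
  x=10 (Gamma, w=10) cum 295
  x=10 (Delta, w=120) cum 415
  x=11 (Zeta, w=70) cum 485
⇒ x* = 4
y-coordinate, sorted with cumulative weight:
  y=0 (Gamma, w=10) cum 10
  y=3 (Delta, w=120) cum 130
  y=3 (Epsilon, w=80) cum 210
  y=4 (Alpha, w=30) cum 240
  y=5 (Zeta, w=70) cum 310  ← median
  y=6 (Beta, w=175) cum 485
⇒ y* = 5

(4, 5)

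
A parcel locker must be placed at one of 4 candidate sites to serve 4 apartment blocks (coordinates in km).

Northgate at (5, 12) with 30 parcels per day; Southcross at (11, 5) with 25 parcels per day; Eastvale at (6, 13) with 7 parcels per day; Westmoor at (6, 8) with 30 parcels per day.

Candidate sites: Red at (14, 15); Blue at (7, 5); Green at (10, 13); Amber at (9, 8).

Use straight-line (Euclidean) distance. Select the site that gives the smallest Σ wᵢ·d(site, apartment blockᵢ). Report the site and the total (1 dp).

Total weighted distance at each candidate:
  Red (14, 15): total = 922.2
  Blue (7, 5): total = 469.7
  Green (10, 13): total = 574.6
  Amber (9, 8): total = 390.7
Minimum is at Amber with total 390.7 km.

Amber, total 390.7 km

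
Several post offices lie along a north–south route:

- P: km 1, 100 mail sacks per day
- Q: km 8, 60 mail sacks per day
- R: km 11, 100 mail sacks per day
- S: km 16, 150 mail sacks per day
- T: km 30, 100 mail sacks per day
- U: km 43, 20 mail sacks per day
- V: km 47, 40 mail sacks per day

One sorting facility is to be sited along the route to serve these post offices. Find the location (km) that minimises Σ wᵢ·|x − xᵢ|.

x = 16

For a sum of weighted absolute distances on a line, the optimum is the weighted median (not the mean). Total weight W = 570; half-weight = 285.
Sort by position and accumulate weight:
  km 1 (P, w=100) → cum 100
  km 8 (Q, w=60) → cum 160
  km 11 (R, w=100) → cum 260
  km 16 (S, w=150) → cum 410  ≥ 285 → median here
  km 30 (T, w=100) → cum 510
  km 43 (U, w=20) → cum 530
  km 47 (V, w=40) → cum 570
Optimal location: km 16.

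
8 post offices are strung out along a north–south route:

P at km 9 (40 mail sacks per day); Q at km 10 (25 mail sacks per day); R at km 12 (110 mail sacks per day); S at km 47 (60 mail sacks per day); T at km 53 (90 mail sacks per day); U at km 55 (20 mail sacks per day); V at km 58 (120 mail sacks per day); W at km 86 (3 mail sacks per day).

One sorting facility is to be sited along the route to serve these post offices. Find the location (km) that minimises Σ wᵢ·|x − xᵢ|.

For a sum of weighted absolute distances on a line, the optimum is the weighted median (not the mean). Total weight W = 468; half-weight = 234.
Sort by position and accumulate weight:
  km 9 (P, w=40) → cum 40
  km 10 (Q, w=25) → cum 65
  km 12 (R, w=110) → cum 175
  km 47 (S, w=60) → cum 235  ≥ 234 → median here
  km 53 (T, w=90) → cum 325
  km 55 (U, w=20) → cum 345
  km 58 (V, w=120) → cum 465
  km 86 (W, w=3) → cum 468
Optimal location: km 47.

x = 47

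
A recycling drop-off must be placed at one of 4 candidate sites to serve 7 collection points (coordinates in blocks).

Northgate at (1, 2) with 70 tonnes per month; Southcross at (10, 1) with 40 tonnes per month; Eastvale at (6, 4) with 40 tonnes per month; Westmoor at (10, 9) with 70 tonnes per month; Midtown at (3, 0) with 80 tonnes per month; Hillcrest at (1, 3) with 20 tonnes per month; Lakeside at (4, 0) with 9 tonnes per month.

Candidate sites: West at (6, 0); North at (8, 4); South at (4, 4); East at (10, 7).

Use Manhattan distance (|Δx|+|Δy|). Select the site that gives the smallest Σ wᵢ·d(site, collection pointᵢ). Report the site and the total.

Total weighted distance at each candidate:
  West (6, 0): total = 2178
  North (8, 4): total = 2352
  South (4, 4): total = 2076
  East (10, 7): total = 3137
Minimum is at South with total 2076 blocks.

South, total 2076 blocks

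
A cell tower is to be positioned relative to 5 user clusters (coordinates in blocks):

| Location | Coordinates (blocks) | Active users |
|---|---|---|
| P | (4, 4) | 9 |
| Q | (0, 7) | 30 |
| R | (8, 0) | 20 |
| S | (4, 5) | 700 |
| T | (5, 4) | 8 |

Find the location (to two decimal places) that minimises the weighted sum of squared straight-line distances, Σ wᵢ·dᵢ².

The minimiser of Σwᵢ‖p−pᵢ‖² is the weighted centroid p* = (Σwᵢpᵢ)/(Σwᵢ).
Σwᵢ = 767.
Σwᵢxᵢ = 9·4 + 30·0 + 20·8 + 700·4 + 8·5 = 3036.
Σwᵢyᵢ = 9·4 + 30·7 + 20·0 + 700·5 + 8·4 = 3778.
x* = 3036/767 = 3.96, y* = 3778/767 = 4.93.

(3.96, 4.93)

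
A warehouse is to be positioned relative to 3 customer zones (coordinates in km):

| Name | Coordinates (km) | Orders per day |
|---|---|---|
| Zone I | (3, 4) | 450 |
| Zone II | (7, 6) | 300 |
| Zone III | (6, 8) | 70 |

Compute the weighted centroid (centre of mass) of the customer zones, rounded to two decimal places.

The minimiser of Σwᵢ‖p−pᵢ‖² is the weighted centroid p* = (Σwᵢpᵢ)/(Σwᵢ).
Σwᵢ = 820.
Σwᵢxᵢ = 450·3 + 300·7 + 70·6 = 3870.
Σwᵢyᵢ = 450·4 + 300·6 + 70·8 = 4160.
x* = 3870/820 = 4.72, y* = 4160/820 = 5.07.

(4.72, 5.07)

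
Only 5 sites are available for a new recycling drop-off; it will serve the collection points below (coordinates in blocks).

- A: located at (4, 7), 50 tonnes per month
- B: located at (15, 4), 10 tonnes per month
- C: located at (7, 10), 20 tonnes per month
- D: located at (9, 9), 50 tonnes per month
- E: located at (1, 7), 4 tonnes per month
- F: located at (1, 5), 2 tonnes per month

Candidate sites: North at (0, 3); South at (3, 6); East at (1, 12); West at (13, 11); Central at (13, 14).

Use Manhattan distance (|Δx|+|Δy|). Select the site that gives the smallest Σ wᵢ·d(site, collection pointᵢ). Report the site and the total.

South, total 868 blocks

Total weighted distance at each candidate:
  North (0, 3): total = 1616
  South (3, 6): total = 868
  East (1, 12): total = 1364
  West (13, 11): total = 1280
  Central (13, 14): total = 1688
Minimum is at South with total 868 blocks.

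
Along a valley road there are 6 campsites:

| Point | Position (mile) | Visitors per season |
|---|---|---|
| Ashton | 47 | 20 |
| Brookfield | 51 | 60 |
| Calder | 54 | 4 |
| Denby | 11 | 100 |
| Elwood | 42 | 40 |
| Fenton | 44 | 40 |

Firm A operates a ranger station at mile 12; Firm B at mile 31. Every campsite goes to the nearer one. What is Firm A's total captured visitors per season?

The indifferent point is the midpoint (12+31)/2 = 21.5; campsites left of it (closer to Firm A at 12) go to Firm A, those right go to Firm B.
  Denby at 11 (w=100) → Firm A
  Elwood at 42 (w=40) → Firm B
  Fenton at 44 (w=40) → Firm B
  Ashton at 47 (w=20) → Firm B
  Brookfield at 51 (w=60) → Firm B
  Calder at 54 (w=4) → Firm B
Firm A captures 100; Firm B captures 164.

100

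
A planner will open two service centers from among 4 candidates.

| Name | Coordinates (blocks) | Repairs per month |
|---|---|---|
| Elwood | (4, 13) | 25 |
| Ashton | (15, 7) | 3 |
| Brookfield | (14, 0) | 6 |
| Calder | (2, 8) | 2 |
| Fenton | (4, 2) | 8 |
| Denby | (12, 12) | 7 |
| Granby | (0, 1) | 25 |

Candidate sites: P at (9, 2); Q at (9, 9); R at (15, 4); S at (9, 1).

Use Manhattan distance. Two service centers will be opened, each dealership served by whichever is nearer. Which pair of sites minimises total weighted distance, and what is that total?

{Q, S}, total 616

Evaluate every pair (each demand assigned to the nearer of the two):
  {Q, S}: total = 616
  {P, Q}: total = 639
  {P, R}: total = 832
  {R, S}: total = 842
  {Q, R}: total = 843
  {P, S}: total = 851
Best pair: {Q, S} with total 616.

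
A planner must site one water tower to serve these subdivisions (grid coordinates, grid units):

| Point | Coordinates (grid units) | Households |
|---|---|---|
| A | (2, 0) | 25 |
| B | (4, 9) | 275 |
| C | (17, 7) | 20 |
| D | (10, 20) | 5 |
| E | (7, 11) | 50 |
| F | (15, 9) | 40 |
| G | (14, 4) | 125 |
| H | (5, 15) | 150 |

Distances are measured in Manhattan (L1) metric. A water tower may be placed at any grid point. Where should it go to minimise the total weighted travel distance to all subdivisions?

Manhattan distance separates: Σwᵢ(|x−xᵢ|+|y−yᵢ|) = Σwᵢ|x−xᵢ| + Σwᵢ|y−yᵢ|, so x and y are optimised independently as 1-D weighted medians.
Total weight W = 690; half = 345.
x-coordinate, sorted with cumulative weight:
  x=2 (A, w=25) cum 25
  x=4 (B, w=275) cum 300
  x=5 (H, w=150) cum 450  ← median
  x=7 (E, w=50) cum 500
  x=10 (D, w=5) cum 505
  x=14 (G, w=125) cum 630
  x=15 (F, w=40) cum 670
  x=17 (C, w=20) cum 690
⇒ x* = 5
y-coordinate, sorted with cumulative weight:
  y=0 (A, w=25) cum 25
  y=4 (G, w=125) cum 150
  y=7 (C, w=20) cum 170
  y=9 (B, w=275) cum 445  ← median
  y=9 (F, w=40) cum 485
  y=11 (E, w=50) cum 535
  y=15 (H, w=150) cum 685
  y=20 (D, w=5) cum 690
⇒ y* = 9

(5, 9)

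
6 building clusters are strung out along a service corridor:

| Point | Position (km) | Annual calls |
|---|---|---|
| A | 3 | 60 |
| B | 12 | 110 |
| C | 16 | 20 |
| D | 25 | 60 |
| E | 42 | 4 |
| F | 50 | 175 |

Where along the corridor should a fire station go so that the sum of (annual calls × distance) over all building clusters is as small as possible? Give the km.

For a sum of weighted absolute distances on a line, the optimum is the weighted median (not the mean). Total weight W = 429; half-weight = 214.5.
Sort by position and accumulate weight:
  km 3 (A, w=60) → cum 60
  km 12 (B, w=110) → cum 170
  km 16 (C, w=20) → cum 190
  km 25 (D, w=60) → cum 250  ≥ 214.5 → median here
  km 42 (E, w=4) → cum 254
  km 50 (F, w=175) → cum 429
Optimal location: km 25.

x = 25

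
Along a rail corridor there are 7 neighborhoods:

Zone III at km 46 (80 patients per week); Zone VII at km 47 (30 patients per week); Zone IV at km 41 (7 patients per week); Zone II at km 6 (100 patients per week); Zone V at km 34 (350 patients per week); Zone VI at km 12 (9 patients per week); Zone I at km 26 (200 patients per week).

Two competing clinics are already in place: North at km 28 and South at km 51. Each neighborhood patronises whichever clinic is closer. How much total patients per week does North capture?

The indifferent point is the midpoint (28+51)/2 = 39.5; neighborhoods left of it (closer to North at 28) go to North, those right go to South.
  Zone II at 6 (w=100) → North
  Zone VI at 12 (w=9) → North
  Zone I at 26 (w=200) → North
  Zone V at 34 (w=350) → North
  Zone IV at 41 (w=7) → South
  Zone III at 46 (w=80) → South
  Zone VII at 47 (w=30) → South
North captures 659; South captures 117.

659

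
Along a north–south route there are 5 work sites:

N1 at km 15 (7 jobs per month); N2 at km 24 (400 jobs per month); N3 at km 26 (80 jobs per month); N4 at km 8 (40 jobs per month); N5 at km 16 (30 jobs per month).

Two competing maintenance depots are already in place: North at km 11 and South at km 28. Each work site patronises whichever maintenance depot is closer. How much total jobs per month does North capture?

The indifferent point is the midpoint (11+28)/2 = 19.5; work sites left of it (closer to North at 11) go to North, those right go to South.
  N4 at 8 (w=40) → North
  N1 at 15 (w=7) → North
  N5 at 16 (w=30) → North
  N2 at 24 (w=400) → South
  N3 at 26 (w=80) → South
North captures 77; South captures 480.

77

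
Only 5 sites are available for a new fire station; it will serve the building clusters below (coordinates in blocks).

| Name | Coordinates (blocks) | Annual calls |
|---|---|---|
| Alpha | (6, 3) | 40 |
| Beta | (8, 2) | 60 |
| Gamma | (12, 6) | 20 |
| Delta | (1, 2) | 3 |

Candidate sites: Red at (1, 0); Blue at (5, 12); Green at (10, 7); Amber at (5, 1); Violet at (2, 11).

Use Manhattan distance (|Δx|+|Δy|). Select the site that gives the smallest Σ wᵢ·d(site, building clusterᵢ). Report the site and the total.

Total weighted distance at each candidate:
  Red (1, 0): total = 1206
  Blue (5, 12): total = 1482
  Green (10, 7): total = 842
  Amber (5, 1): total = 615
  Violet (2, 11): total = 1710
Minimum is at Amber with total 615 blocks.

Amber, total 615 blocks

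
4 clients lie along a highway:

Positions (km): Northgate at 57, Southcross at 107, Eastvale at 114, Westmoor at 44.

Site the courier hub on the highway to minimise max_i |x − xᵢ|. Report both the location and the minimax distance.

location 79, max distance 35

The 1-center on a line is the midpoint of the two extreme points: leftmost at 44, rightmost at 114.
Optimal location = (44 + 114)/2 = 79; maximum distance = (114 − 44)/2 = 35.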